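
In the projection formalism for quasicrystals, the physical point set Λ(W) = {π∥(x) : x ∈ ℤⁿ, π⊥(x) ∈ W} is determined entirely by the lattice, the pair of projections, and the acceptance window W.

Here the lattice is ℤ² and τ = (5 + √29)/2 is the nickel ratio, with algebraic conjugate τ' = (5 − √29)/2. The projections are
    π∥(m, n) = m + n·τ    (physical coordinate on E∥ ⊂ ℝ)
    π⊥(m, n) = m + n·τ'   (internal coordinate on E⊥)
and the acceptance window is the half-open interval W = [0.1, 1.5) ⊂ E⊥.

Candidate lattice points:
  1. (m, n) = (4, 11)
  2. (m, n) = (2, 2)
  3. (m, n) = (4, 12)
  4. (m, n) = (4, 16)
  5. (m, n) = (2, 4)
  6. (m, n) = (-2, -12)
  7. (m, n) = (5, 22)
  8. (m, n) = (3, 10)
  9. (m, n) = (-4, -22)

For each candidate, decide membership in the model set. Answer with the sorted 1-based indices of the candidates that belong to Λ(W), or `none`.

τ' = (5−√29)/2 ≈ -0.192582.
[1] lift (4,11): star map gives 1.881594; window check 0.1 ≤ 1.881594 < 1.5 is false → out
[2] lift (2,2): star map gives 1.614835; window check 0.1 ≤ 1.614835 < 1.5 is false → out
[3] lift (4,12): star map gives 1.689011; window check 0.1 ≤ 1.689011 < 1.5 is false → out
[4] lift (4,16): star map gives 0.918682; window check 0.1 ≤ 0.918682 < 1.5 is true → IN Λ
[5] lift (2,4): star map gives 1.229670; window check 0.1 ≤ 1.229670 < 1.5 is true → IN Λ
[6] lift (-2,-12): star map gives 0.310989; window check 0.1 ≤ 0.310989 < 1.5 is true → IN Λ
[7] lift (5,22): star map gives 0.763187; window check 0.1 ≤ 0.763187 < 1.5 is true → IN Λ
[8] lift (3,10): star map gives 1.074176; window check 0.1 ≤ 1.074176 < 1.5 is true → IN Λ
[9] lift (-4,-22): star map gives 0.236813; window check 0.1 ≤ 0.236813 < 1.5 is true → IN Λ

4, 5, 6, 7, 8, 9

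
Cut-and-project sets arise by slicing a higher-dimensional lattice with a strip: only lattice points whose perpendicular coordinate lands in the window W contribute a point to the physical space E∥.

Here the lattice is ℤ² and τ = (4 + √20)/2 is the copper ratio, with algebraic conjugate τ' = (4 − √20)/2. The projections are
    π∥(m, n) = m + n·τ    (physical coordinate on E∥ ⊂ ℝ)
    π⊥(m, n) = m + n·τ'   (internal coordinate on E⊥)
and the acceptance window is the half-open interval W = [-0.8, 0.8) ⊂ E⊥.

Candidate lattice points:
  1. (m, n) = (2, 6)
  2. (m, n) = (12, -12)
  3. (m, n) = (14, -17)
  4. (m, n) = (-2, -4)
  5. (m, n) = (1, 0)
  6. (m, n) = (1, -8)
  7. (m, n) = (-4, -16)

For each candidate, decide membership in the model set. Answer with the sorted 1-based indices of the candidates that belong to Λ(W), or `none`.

1, 7

Numerically τ ≈ 4.23607 and τ' = −1/τ ≈ -0.23607.
candidate 1: (m,n)=(2,6) → π∥ = 2+6·τ ≈ 27.41641, π⊥ = 2+6·τ' ≈ 0.58359 ∈ [-0.8, 0.8) ⇒ IN Λ
candidate 2: (m,n)=(12,-12) → π∥ = 12-12·τ ≈ -38.83282, π⊥ = 12-12·τ' ≈ 14.83282 ∉ [-0.8, 0.8) ⇒ out
candidate 3: (m,n)=(14,-17) → π∥ = 14-17·τ ≈ -58.01316, π⊥ = 14-17·τ' ≈ 18.01316 ∉ [-0.8, 0.8) ⇒ out
candidate 4: (m,n)=(-2,-4) → π∥ = -2-4·τ ≈ -18.94427, π⊥ = -2-4·τ' ≈ -1.05573 ∉ [-0.8, 0.8) ⇒ out
candidate 5: (m,n)=(1,0) → π∥ = 1+0·τ ≈ 1.00000, π⊥ = 1+0·τ' ≈ 1.00000 ∉ [-0.8, 0.8) ⇒ out
candidate 6: (m,n)=(1,-8) → π∥ = 1-8·τ ≈ -32.88854, π⊥ = 1-8·τ' ≈ 2.88854 ∉ [-0.8, 0.8) ⇒ out
candidate 7: (m,n)=(-4,-16) → π∥ = -4-16·τ ≈ -71.77709, π⊥ = -4-16·τ' ≈ -0.22291 ∈ [-0.8, 0.8) ⇒ IN Λ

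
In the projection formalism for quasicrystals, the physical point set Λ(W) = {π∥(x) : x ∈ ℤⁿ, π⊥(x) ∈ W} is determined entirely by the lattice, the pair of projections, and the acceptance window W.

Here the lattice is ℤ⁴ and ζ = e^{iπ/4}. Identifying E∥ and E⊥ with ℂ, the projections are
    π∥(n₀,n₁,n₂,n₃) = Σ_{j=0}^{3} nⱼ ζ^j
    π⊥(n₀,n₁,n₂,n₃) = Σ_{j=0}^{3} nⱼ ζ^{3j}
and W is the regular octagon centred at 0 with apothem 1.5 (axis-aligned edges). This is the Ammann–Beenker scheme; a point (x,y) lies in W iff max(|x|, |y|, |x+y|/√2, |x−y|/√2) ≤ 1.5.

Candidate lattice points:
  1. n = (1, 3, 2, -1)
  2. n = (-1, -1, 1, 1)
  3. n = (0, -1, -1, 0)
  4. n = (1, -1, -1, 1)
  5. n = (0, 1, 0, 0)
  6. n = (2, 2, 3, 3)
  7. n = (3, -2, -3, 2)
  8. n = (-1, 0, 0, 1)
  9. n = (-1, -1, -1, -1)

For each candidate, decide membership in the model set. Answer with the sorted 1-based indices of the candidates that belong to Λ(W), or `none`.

Internal map: ζ^{3j} for j=0..3 gives (1,0), (−√2/2,√2/2), (0,−1), (√2/2,√2/2).
candidate 1: n = (1, 3, 2, -1) → π⊥ ≈ (-1.828427, -0.585786); max(|x|,|y|,|x±y|/√2) = 1.828427 > 1.5 ⇒ ∉ W
candidate 2: n = (-1, -1, 1, 1) → π⊥ ≈ (+0.414214, -1.000000); max(|x|,|y|,|x±y|/√2) = 1.000000 ≤ 1.5 ⇒ ∈ W
candidate 3: n = (0, -1, -1, 0) → π⊥ ≈ (+0.707107, +0.292893); max(|x|,|y|,|x±y|/√2) = 0.707107 ≤ 1.5 ⇒ ∈ W
candidate 4: n = (1, -1, -1, 1) → π⊥ ≈ (+2.414214, +1.000000); max(|x|,|y|,|x±y|/√2) = 2.414214 > 1.5 ⇒ ∉ W
candidate 5: n = (0, 1, 0, 0) → π⊥ ≈ (-0.707107, +0.707107); max(|x|,|y|,|x±y|/√2) = 1.000000 ≤ 1.5 ⇒ ∈ W
candidate 6: n = (2, 2, 3, 3) → π⊥ ≈ (+2.707107, +0.535534); max(|x|,|y|,|x±y|/√2) = 2.707107 > 1.5 ⇒ ∉ W
candidate 7: n = (3, -2, -3, 2) → π⊥ ≈ (+5.828427, +3.000000); max(|x|,|y|,|x±y|/√2) = 6.242641 > 1.5 ⇒ ∉ W
candidate 8: n = (-1, 0, 0, 1) → π⊥ ≈ (-0.292893, +0.707107); max(|x|,|y|,|x±y|/√2) = 0.707107 ≤ 1.5 ⇒ ∈ W
candidate 9: n = (-1, -1, -1, -1) → π⊥ ≈ (-1.000000, -0.414214); max(|x|,|y|,|x±y|/√2) = 1.000000 ≤ 1.5 ⇒ ∈ W

2, 3, 5, 8, 9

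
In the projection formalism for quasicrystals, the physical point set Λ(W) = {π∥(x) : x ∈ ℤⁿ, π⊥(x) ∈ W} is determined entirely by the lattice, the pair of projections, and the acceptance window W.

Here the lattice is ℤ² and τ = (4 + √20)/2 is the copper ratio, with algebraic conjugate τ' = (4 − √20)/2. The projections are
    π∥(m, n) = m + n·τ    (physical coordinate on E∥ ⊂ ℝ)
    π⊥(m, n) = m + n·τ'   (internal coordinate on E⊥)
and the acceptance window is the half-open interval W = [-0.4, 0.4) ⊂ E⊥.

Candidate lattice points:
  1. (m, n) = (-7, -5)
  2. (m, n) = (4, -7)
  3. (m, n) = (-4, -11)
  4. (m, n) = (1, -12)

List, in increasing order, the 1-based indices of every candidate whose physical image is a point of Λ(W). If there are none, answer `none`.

Compute τ' = (4−√20)/2 = -0.2361, so π⊥(m,n) = m -0.2361·n.
candidate 1: (m,n)=(-7,-5) → π∥ = -7-5·τ ≈ -28.1803, π⊥ = -7-5·τ' ≈ -5.8197 ∉ [-0.4, 0.4) ⇒ out
candidate 2: (m,n)=(4,-7) → π∥ = 4-7·τ ≈ -25.6525, π⊥ = 4-7·τ' ≈ 5.6525 ∉ [-0.4, 0.4) ⇒ out
candidate 3: (m,n)=(-4,-11) → π∥ = -4-11·τ ≈ -50.5967, π⊥ = -4-11·τ' ≈ -1.4033 ∉ [-0.4, 0.4) ⇒ out
candidate 4: (m,n)=(1,-12) → π∥ = 1-12·τ ≈ -49.8328, π⊥ = 1-12·τ' ≈ 3.8328 ∉ [-0.4, 0.4) ⇒ out

none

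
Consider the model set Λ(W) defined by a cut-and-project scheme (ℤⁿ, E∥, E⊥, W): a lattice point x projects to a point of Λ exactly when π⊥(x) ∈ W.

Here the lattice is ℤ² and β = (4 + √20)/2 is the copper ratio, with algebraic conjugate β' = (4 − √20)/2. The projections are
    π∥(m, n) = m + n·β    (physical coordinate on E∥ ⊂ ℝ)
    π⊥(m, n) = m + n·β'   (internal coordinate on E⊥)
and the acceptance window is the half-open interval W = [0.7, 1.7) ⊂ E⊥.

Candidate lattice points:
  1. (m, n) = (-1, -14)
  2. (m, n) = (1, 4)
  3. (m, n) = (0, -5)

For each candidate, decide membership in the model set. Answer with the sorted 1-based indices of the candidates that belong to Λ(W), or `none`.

3

Numerically β ≈ 4.236068 and β' = −1/β ≈ -0.236068.
candidate 1: (m,n)=(-1,-14) → π∥ = -1-14·β ≈ -60.304952, π⊥ = -1-14·β' ≈ 2.304952 ∉ [0.7, 1.7) ⇒ out
candidate 2: (m,n)=(1,4) → π∥ = 1+4·β ≈ 17.944272, π⊥ = 1+4·β' ≈ 0.055728 ∉ [0.7, 1.7) ⇒ out
candidate 3: (m,n)=(0,-5) → π∥ = 0-5·β ≈ -21.180340, π⊥ = 0-5·β' ≈ 1.180340 ∈ [0.7, 1.7) ⇒ IN Λ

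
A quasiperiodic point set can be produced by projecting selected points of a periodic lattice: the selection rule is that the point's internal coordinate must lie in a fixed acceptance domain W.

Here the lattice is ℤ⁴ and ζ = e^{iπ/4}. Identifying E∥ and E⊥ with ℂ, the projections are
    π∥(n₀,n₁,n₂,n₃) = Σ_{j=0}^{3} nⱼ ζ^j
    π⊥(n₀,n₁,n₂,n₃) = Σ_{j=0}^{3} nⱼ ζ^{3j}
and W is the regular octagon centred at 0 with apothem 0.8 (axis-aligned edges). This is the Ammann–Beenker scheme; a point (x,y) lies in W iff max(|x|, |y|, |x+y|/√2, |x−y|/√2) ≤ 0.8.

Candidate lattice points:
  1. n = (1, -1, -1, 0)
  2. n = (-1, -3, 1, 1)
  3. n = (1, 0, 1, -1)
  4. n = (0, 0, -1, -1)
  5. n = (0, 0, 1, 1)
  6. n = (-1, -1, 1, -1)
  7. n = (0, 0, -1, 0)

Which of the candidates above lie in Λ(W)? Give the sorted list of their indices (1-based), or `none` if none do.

Internal map: ζ^{3j} for j=0..3 gives (1,0), (−√2/2,√2/2), (0,−1), (√2/2,√2/2).
candidate 1: n = (1, -1, -1, 0) → π⊥ ≈ (+1.7071, +0.2929); max(|x|,|y|,|x±y|/√2) = 1.7071 > 0.8 ⇒ ∉ W
candidate 2: n = (-1, -3, 1, 1) → π⊥ ≈ (+1.8284, -2.4142); max(|x|,|y|,|x±y|/√2) = 3.0000 > 0.8 ⇒ ∉ W
candidate 3: n = (1, 0, 1, -1) → π⊥ ≈ (+0.2929, -1.7071); max(|x|,|y|,|x±y|/√2) = 1.7071 > 0.8 ⇒ ∉ W
candidate 4: n = (0, 0, -1, -1) → π⊥ ≈ (-0.7071, +0.2929); max(|x|,|y|,|x±y|/√2) = 0.7071 ≤ 0.8 ⇒ ∈ W
candidate 5: n = (0, 0, 1, 1) → π⊥ ≈ (+0.7071, -0.2929); max(|x|,|y|,|x±y|/√2) = 0.7071 ≤ 0.8 ⇒ ∈ W
candidate 6: n = (-1, -1, 1, -1) → π⊥ ≈ (-1.0000, -2.4142); max(|x|,|y|,|x±y|/√2) = 2.4142 > 0.8 ⇒ ∉ W
candidate 7: n = (0, 0, -1, 0) → π⊥ ≈ (+0.0000, +1.0000); max(|x|,|y|,|x±y|/√2) = 1.0000 > 0.8 ⇒ ∉ W

4, 5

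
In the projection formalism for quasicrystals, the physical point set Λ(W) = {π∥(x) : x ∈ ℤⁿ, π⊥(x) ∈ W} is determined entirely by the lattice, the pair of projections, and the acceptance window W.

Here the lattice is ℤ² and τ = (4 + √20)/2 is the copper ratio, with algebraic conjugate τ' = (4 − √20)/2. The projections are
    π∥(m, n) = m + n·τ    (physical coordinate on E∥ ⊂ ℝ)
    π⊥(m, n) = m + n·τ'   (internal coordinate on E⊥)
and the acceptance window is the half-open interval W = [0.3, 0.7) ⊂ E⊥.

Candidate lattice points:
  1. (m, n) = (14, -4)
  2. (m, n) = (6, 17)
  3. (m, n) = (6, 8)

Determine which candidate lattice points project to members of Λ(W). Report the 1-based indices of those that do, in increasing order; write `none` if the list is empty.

none

Compute τ' = (4−√20)/2 = -0.236068, so π⊥(m,n) = m -0.236068·n.
[1] lift (14,-4): star map gives 14.944272; window check 0.3 ≤ 14.944272 < 0.7 is false → out
[2] lift (6,17): star map gives 1.986844; window check 0.3 ≤ 1.986844 < 0.7 is false → out
[3] lift (6,8): star map gives 4.111456; window check 0.3 ≤ 4.111456 < 0.7 is false → out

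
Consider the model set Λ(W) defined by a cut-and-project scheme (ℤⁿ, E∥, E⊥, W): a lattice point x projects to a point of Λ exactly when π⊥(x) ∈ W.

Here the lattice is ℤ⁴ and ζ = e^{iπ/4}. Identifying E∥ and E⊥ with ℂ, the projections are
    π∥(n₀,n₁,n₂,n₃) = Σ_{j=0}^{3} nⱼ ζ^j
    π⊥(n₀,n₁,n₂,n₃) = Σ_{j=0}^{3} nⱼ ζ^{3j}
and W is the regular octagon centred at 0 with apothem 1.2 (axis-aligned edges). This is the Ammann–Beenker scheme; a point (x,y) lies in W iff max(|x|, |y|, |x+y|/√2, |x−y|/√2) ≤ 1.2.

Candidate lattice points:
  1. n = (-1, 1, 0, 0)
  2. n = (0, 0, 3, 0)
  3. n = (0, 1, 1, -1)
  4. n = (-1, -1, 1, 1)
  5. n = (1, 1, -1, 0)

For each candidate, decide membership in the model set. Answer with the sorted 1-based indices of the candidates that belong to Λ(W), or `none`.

4

π⊥(n) = n₀ + n₁ζ³ + n₂ζ⁶ + n₃ζ⁹ where ζ = e^{iπ/4}.
candidate 1: n = (-1, 1, 0, 0) → π⊥ ≈ (-1.707107, +0.707107); max(|x|,|y|,|x±y|/√2) = 1.707107 > 1.2 ⇒ ∉ W
candidate 2: n = (0, 0, 3, 0) → π⊥ ≈ (+0.000000, -3.000000); max(|x|,|y|,|x±y|/√2) = 3.000000 > 1.2 ⇒ ∉ W
candidate 3: n = (0, 1, 1, -1) → π⊥ ≈ (-1.414214, -1.000000); max(|x|,|y|,|x±y|/√2) = 1.707107 > 1.2 ⇒ ∉ W
candidate 4: n = (-1, -1, 1, 1) → π⊥ ≈ (+0.414214, -1.000000); max(|x|,|y|,|x±y|/√2) = 1.000000 ≤ 1.2 ⇒ ∈ W
candidate 5: n = (1, 1, -1, 0) → π⊥ ≈ (+0.292893, +1.707107); max(|x|,|y|,|x±y|/√2) = 1.707107 > 1.2 ⇒ ∉ W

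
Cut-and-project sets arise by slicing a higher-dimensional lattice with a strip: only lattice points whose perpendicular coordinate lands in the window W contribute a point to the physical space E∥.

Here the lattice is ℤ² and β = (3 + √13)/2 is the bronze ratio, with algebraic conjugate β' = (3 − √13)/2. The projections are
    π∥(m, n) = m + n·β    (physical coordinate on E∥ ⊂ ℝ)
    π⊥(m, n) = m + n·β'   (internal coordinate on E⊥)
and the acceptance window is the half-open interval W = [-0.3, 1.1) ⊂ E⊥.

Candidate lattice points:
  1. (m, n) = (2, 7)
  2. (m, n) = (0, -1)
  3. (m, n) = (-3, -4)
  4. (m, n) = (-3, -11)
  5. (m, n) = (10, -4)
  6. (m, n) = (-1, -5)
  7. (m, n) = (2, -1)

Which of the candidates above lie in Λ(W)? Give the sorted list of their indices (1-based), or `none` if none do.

1, 2, 4, 6

β' = (3−√13)/2 ≈ -0.3028.
candidate 1: (m,n)=(2,7) → π∥ = 2+7·β ≈ 25.1194, π⊥ = 2+7·β' ≈ -0.1194 ∈ [-0.3, 1.1) ⇒ IN Λ
candidate 2: (m,n)=(0,-1) → π∥ = 0-1·β ≈ -3.3028, π⊥ = 0-1·β' ≈ 0.3028 ∈ [-0.3, 1.1) ⇒ IN Λ
candidate 3: (m,n)=(-3,-4) → π∥ = -3-4·β ≈ -16.2111, π⊥ = -3-4·β' ≈ -1.7889 ∉ [-0.3, 1.1) ⇒ out
candidate 4: (m,n)=(-3,-11) → π∥ = -3-11·β ≈ -39.3305, π⊥ = -3-11·β' ≈ 0.3305 ∈ [-0.3, 1.1) ⇒ IN Λ
candidate 5: (m,n)=(10,-4) → π∥ = 10-4·β ≈ -3.2111, π⊥ = 10-4·β' ≈ 11.2111 ∉ [-0.3, 1.1) ⇒ out
candidate 6: (m,n)=(-1,-5) → π∥ = -1-5·β ≈ -17.5139, π⊥ = -1-5·β' ≈ 0.5139 ∈ [-0.3, 1.1) ⇒ IN Λ
candidate 7: (m,n)=(2,-1) → π∥ = 2-1·β ≈ -1.3028, π⊥ = 2-1·β' ≈ 2.3028 ∉ [-0.3, 1.1) ⇒ out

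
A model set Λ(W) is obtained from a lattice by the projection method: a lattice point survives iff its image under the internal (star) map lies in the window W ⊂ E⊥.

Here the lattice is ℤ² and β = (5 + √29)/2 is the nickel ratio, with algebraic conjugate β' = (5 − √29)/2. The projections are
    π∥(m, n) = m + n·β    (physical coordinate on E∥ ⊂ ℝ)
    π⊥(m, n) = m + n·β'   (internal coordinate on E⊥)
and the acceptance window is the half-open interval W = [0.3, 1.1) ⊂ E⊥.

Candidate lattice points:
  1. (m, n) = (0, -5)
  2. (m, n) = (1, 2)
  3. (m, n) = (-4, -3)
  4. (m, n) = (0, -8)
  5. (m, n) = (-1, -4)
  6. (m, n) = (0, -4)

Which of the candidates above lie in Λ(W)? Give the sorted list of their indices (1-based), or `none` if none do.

1, 2, 6

β' = (5−√29)/2 ≈ -0.1926.
candidate 1: (m,n)=(0,-5) → π∥ = 0-5·β ≈ -25.9629, π⊥ = 0-5·β' ≈ 0.9629 ∈ [0.3, 1.1) ⇒ IN Λ
candidate 2: (m,n)=(1,2) → π∥ = 1+2·β ≈ 11.3852, π⊥ = 1+2·β' ≈ 0.6148 ∈ [0.3, 1.1) ⇒ IN Λ
candidate 3: (m,n)=(-4,-3) → π∥ = -4-3·β ≈ -19.5777, π⊥ = -4-3·β' ≈ -3.4223 ∉ [0.3, 1.1) ⇒ out
candidate 4: (m,n)=(0,-8) → π∥ = 0-8·β ≈ -41.5407, π⊥ = 0-8·β' ≈ 1.5407 ∉ [0.3, 1.1) ⇒ out
candidate 5: (m,n)=(-1,-4) → π∥ = -1-4·β ≈ -21.7703, π⊥ = -1-4·β' ≈ -0.2297 ∉ [0.3, 1.1) ⇒ out
candidate 6: (m,n)=(0,-4) → π∥ = 0-4·β ≈ -20.7703, π⊥ = 0-4·β' ≈ 0.7703 ∈ [0.3, 1.1) ⇒ IN Λ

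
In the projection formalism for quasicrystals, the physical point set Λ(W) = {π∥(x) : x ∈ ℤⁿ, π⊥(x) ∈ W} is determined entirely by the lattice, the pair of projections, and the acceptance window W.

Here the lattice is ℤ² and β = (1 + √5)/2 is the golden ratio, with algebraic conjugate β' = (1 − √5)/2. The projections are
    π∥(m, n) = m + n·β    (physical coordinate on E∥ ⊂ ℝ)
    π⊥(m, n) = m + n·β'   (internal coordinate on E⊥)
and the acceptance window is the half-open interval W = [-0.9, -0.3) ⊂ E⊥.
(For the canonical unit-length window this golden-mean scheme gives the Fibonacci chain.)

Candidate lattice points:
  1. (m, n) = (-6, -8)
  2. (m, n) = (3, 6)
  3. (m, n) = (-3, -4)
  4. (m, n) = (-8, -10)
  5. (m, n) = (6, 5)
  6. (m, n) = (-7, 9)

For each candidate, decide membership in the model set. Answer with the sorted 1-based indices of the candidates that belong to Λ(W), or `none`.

2, 3

β' = (1−√5)/2 ≈ -0.61803.
#1 (-6,-8): internal coord -6 + (-8)·β' = -1.05573; -1.05573 ∉ [-0.9, -0.3) → out
#2 (3,6): internal coord 3 + (6)·β' = -0.70820; -0.70820 ∈ [-0.9, -0.3) → IN Λ
#3 (-3,-4): internal coord -3 + (-4)·β' = -0.52786; -0.52786 ∈ [-0.9, -0.3) → IN Λ
#4 (-8,-10): internal coord -8 + (-10)·β' = -1.81966; -1.81966 ∉ [-0.9, -0.3) → out
#5 (6,5): internal coord 6 + (5)·β' = +2.90983; +2.90983 ∉ [-0.9, -0.3) → out
#6 (-7,9): internal coord -7 + (9)·β' = -12.56231; -12.56231 ∉ [-0.9, -0.3) → out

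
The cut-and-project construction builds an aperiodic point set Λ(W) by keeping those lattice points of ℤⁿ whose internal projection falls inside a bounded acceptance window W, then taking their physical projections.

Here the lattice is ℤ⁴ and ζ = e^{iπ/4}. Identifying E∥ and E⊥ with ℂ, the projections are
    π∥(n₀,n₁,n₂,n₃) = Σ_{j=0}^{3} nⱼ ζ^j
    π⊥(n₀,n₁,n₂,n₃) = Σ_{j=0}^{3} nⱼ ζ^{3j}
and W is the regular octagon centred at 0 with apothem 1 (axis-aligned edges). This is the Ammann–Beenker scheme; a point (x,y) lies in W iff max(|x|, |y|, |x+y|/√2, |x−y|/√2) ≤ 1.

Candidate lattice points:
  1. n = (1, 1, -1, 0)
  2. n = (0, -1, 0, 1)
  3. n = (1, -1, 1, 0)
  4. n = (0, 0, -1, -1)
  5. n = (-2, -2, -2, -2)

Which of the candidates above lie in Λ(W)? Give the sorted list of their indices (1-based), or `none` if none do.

Internal map: ζ^{3j} for j=0..3 gives (1,0), (−√2/2,√2/2), (0,−1), (√2/2,√2/2).
candidate 1: n = (1, 1, -1, 0) → π⊥ ≈ (+0.29289, +1.70711); max(|x|,|y|,|x±y|/√2) = 1.70711 > 1 ⇒ ∉ W
candidate 2: n = (0, -1, 0, 1) → π⊥ ≈ (+1.41421, +0.00000); max(|x|,|y|,|x±y|/√2) = 1.41421 > 1 ⇒ ∉ W
candidate 3: n = (1, -1, 1, 0) → π⊥ ≈ (+1.70711, -1.70711); max(|x|,|y|,|x±y|/√2) = 2.41421 > 1 ⇒ ∉ W
candidate 4: n = (0, 0, -1, -1) → π⊥ ≈ (-0.70711, +0.29289); max(|x|,|y|,|x±y|/√2) = 0.70711 ≤ 1 ⇒ ∈ W
candidate 5: n = (-2, -2, -2, -2) → π⊥ ≈ (-2.00000, -0.82843); max(|x|,|y|,|x±y|/√2) = 2.00000 > 1 ⇒ ∉ W

4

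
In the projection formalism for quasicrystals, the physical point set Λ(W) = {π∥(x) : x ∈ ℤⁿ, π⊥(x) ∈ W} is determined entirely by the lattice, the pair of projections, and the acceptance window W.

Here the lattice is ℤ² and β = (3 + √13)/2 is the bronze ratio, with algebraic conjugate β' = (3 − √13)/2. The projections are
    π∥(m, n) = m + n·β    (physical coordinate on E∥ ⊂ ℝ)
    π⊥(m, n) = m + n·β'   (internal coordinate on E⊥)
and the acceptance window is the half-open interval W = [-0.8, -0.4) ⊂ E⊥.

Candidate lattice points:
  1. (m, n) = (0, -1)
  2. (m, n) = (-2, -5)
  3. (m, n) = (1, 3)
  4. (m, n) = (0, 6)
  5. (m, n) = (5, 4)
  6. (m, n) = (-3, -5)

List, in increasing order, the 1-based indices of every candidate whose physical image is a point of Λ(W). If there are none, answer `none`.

2

Compute β' = (3−√13)/2 = -0.3028, so π⊥(m,n) = m -0.3028·n.
candidate 1: (m,n)=(0,-1) → π∥ = 0-1·β ≈ -3.3028, π⊥ = 0-1·β' ≈ 0.3028 ∉ [-0.8, -0.4) ⇒ out
candidate 2: (m,n)=(-2,-5) → π∥ = -2-5·β ≈ -18.5139, π⊥ = -2-5·β' ≈ -0.4861 ∈ [-0.8, -0.4) ⇒ IN Λ
candidate 3: (m,n)=(1,3) → π∥ = 1+3·β ≈ 10.9083, π⊥ = 1+3·β' ≈ 0.0917 ∉ [-0.8, -0.4) ⇒ out
candidate 4: (m,n)=(0,6) → π∥ = 0+6·β ≈ 19.8167, π⊥ = 0+6·β' ≈ -1.8167 ∉ [-0.8, -0.4) ⇒ out
candidate 5: (m,n)=(5,4) → π∥ = 5+4·β ≈ 18.2111, π⊥ = 5+4·β' ≈ 3.7889 ∉ [-0.8, -0.4) ⇒ out
candidate 6: (m,n)=(-3,-5) → π∥ = -3-5·β ≈ -19.5139, π⊥ = -3-5·β' ≈ -1.4861 ∉ [-0.8, -0.4) ⇒ out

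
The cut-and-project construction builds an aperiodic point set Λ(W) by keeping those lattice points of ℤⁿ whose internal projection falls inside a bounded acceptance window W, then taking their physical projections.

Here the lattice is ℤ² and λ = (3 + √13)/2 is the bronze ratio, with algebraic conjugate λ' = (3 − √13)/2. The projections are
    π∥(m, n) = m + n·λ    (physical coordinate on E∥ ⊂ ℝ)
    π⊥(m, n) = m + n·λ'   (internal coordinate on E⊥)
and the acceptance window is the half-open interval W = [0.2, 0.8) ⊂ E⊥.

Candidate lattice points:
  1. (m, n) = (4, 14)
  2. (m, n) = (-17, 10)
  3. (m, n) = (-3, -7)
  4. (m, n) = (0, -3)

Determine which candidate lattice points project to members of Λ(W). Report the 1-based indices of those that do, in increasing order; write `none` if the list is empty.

Numerically λ ≈ 3.302776 and λ' = −1/λ ≈ -0.302776.
[1] lift (4,14): star map gives -0.238859; window check 0.2 ≤ -0.238859 < 0.8 is false → out
[2] lift (-17,10): star map gives -20.027756; window check 0.2 ≤ -20.027756 < 0.8 is false → out
[3] lift (-3,-7): star map gives -0.880571; window check 0.2 ≤ -0.880571 < 0.8 is false → out
[4] lift (0,-3): star map gives 0.908327; window check 0.2 ≤ 0.908327 < 0.8 is false → out

none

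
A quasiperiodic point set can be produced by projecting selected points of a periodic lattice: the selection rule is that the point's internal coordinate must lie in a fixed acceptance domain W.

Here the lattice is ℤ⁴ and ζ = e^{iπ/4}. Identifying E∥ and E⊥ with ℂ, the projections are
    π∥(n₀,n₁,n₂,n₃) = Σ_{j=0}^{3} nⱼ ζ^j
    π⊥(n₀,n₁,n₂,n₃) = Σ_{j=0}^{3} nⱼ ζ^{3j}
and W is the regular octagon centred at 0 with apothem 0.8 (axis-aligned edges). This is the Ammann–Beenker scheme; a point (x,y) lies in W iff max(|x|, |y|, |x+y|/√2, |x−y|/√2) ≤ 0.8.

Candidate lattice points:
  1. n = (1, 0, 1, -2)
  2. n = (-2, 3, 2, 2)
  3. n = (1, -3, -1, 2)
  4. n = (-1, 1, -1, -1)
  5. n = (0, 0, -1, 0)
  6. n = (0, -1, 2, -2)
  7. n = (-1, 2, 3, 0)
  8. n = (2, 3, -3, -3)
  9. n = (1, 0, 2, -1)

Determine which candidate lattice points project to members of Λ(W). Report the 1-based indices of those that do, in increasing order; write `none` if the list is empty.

Internal map: ζ^{3j} for j=0..3 gives (1,0), (−√2/2,√2/2), (0,−1), (√2/2,√2/2).
#1 (1, 0, 1, -2): internal (-0.41421, -2.41421); octagon support 2.41421 vs apothem 0.8 → ∉ W
#2 (-2, 3, 2, 2): internal (-2.70711, 1.53553); octagon support 3.00000 vs apothem 0.8 → ∉ W
#3 (1, -3, -1, 2): internal (4.53553, 0.29289); octagon support 4.53553 vs apothem 0.8 → ∉ W
#4 (-1, 1, -1, -1): internal (-2.41421, 1.00000); octagon support 2.41421 vs apothem 0.8 → ∉ W
#5 (0, 0, -1, 0): internal (0.00000, 1.00000); octagon support 1.00000 vs apothem 0.8 → ∉ W
#6 (0, -1, 2, -2): internal (-0.70711, -4.12132); octagon support 4.12132 vs apothem 0.8 → ∉ W
#7 (-1, 2, 3, 0): internal (-2.41421, -1.58579); octagon support 2.82843 vs apothem 0.8 → ∉ W
#8 (2, 3, -3, -3): internal (-2.24264, 3.00000); octagon support 3.70711 vs apothem 0.8 → ∉ W
#9 (1, 0, 2, -1): internal (0.29289, -2.70711); octagon support 2.70711 vs apothem 0.8 → ∉ W

none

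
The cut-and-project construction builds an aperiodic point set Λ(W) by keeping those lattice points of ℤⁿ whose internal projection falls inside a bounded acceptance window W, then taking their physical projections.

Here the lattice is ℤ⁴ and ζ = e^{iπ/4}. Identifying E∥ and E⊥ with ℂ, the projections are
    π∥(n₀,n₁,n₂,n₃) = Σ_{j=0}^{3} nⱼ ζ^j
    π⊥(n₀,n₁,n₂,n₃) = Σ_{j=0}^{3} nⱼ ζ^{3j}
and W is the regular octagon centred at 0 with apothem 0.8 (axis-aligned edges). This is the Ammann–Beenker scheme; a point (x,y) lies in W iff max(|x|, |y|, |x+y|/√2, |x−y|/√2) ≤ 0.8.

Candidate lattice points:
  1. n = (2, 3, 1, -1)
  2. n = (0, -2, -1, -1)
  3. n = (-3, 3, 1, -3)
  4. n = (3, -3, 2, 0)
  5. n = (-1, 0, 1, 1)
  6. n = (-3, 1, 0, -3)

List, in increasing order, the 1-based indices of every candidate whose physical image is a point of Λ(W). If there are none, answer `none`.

5

Internal map: ζ^{3j} for j=0..3 gives (1,0), (−√2/2,√2/2), (0,−1), (√2/2,√2/2).
#1 (2, 3, 1, -1): internal (-0.8284, 0.4142); octagon support 0.8787 vs apothem 0.8 → ∉ W
#2 (0, -2, -1, -1): internal (0.7071, -1.1213); octagon support 1.2929 vs apothem 0.8 → ∉ W
#3 (-3, 3, 1, -3): internal (-7.2426, -1.0000); octagon support 7.2426 vs apothem 0.8 → ∉ W
#4 (3, -3, 2, 0): internal (5.1213, -4.1213); octagon support 6.5355 vs apothem 0.8 → ∉ W
#5 (-1, 0, 1, 1): internal (-0.2929, -0.2929); octagon support 0.4142 vs apothem 0.8 → ∈ W
#6 (-3, 1, 0, -3): internal (-5.8284, -1.4142); octagon support 5.8284 vs apothem 0.8 → ∉ W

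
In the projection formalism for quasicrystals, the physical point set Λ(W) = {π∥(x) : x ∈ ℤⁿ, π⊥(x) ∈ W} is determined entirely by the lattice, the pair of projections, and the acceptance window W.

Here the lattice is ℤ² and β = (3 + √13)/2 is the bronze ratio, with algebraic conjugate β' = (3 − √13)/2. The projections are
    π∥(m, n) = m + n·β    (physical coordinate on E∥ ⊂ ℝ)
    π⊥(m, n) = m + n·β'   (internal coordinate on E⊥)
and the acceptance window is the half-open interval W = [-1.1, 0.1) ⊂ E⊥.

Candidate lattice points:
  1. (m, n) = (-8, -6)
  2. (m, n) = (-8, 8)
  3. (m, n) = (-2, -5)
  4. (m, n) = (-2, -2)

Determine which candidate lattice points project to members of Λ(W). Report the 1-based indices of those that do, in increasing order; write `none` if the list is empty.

Numerically β ≈ 3.30278 and β' = −1/β ≈ -0.30278.
candidate 1: (m,n)=(-8,-6) → π∥ = -8-6·β ≈ -27.81665, π⊥ = -8-6·β' ≈ -6.18335 ∉ [-1.1, 0.1) ⇒ out
candidate 2: (m,n)=(-8,8) → π∥ = -8+8·β ≈ 18.42221, π⊥ = -8+8·β' ≈ -10.42221 ∉ [-1.1, 0.1) ⇒ out
candidate 3: (m,n)=(-2,-5) → π∥ = -2-5·β ≈ -18.51388, π⊥ = -2-5·β' ≈ -0.48612 ∈ [-1.1, 0.1) ⇒ IN Λ
candidate 4: (m,n)=(-2,-2) → π∥ = -2-2·β ≈ -8.60555, π⊥ = -2-2·β' ≈ -1.39445 ∉ [-1.1, 0.1) ⇒ out

3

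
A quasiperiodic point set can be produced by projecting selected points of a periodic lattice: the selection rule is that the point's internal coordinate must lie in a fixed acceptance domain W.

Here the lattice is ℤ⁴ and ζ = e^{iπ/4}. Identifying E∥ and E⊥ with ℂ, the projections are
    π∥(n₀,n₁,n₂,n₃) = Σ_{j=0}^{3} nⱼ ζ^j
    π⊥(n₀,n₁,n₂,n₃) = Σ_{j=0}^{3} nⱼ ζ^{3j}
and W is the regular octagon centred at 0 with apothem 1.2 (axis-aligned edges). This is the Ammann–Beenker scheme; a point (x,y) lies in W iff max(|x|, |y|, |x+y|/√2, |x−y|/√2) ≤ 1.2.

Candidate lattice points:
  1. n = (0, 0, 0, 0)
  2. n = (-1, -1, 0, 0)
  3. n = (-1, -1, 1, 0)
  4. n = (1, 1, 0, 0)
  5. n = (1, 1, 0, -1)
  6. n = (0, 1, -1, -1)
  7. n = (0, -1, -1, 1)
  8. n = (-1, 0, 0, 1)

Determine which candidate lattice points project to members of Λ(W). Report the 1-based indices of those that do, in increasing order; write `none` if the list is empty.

1, 2, 4, 5, 8

Internal map: ζ^{3j} for j=0..3 gives (1,0), (−√2/2,√2/2), (0,−1), (√2/2,√2/2).
candidate 1: n = (0, 0, 0, 0) → π⊥ ≈ (+0.000000, +0.000000); max(|x|,|y|,|x±y|/√2) = 0.000000 ≤ 1.2 ⇒ ∈ W
candidate 2: n = (-1, -1, 0, 0) → π⊥ ≈ (-0.292893, -0.707107); max(|x|,|y|,|x±y|/√2) = 0.707107 ≤ 1.2 ⇒ ∈ W
candidate 3: n = (-1, -1, 1, 0) → π⊥ ≈ (-0.292893, -1.707107); max(|x|,|y|,|x±y|/√2) = 1.707107 > 1.2 ⇒ ∉ W
candidate 4: n = (1, 1, 0, 0) → π⊥ ≈ (+0.292893, +0.707107); max(|x|,|y|,|x±y|/√2) = 0.707107 ≤ 1.2 ⇒ ∈ W
candidate 5: n = (1, 1, 0, -1) → π⊥ ≈ (-0.414214, +0.000000); max(|x|,|y|,|x±y|/√2) = 0.414214 ≤ 1.2 ⇒ ∈ W
candidate 6: n = (0, 1, -1, -1) → π⊥ ≈ (-1.414214, +1.000000); max(|x|,|y|,|x±y|/√2) = 1.707107 > 1.2 ⇒ ∉ W
candidate 7: n = (0, -1, -1, 1) → π⊥ ≈ (+1.414214, +1.000000); max(|x|,|y|,|x±y|/√2) = 1.707107 > 1.2 ⇒ ∉ W
candidate 8: n = (-1, 0, 0, 1) → π⊥ ≈ (-0.292893, +0.707107); max(|x|,|y|,|x±y|/√2) = 0.707107 ≤ 1.2 ⇒ ∈ W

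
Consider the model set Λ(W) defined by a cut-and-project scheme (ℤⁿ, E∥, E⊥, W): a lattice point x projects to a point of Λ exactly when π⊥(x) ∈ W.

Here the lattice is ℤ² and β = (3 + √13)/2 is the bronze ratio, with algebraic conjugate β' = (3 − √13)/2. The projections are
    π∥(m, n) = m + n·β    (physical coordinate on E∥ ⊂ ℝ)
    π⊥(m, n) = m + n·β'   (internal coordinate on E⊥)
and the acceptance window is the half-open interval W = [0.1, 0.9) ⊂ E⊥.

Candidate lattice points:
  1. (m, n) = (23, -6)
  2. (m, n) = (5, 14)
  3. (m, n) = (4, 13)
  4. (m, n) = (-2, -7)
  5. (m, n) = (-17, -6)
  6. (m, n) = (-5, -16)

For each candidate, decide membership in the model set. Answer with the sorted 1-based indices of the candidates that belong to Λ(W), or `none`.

Compute β' = (3−√13)/2 = -0.302776, so π⊥(m,n) = m -0.302776·n.
candidate 1: (m,n)=(23,-6) → π∥ = 23-6·β ≈ 3.183346, π⊥ = 23-6·β' ≈ 24.816654 ∉ [0.1, 0.9) ⇒ out
candidate 2: (m,n)=(5,14) → π∥ = 5+14·β ≈ 51.238859, π⊥ = 5+14·β' ≈ 0.761141 ∈ [0.1, 0.9) ⇒ IN Λ
candidate 3: (m,n)=(4,13) → π∥ = 4+13·β ≈ 46.936083, π⊥ = 4+13·β' ≈ 0.063917 ∉ [0.1, 0.9) ⇒ out
candidate 4: (m,n)=(-2,-7) → π∥ = -2-7·β ≈ -25.119429, π⊥ = -2-7·β' ≈ 0.119429 ∈ [0.1, 0.9) ⇒ IN Λ
candidate 5: (m,n)=(-17,-6) → π∥ = -17-6·β ≈ -36.816654, π⊥ = -17-6·β' ≈ -15.183346 ∉ [0.1, 0.9) ⇒ out
candidate 6: (m,n)=(-5,-16) → π∥ = -5-16·β ≈ -57.844410, π⊥ = -5-16·β' ≈ -0.155590 ∉ [0.1, 0.9) ⇒ out

2, 4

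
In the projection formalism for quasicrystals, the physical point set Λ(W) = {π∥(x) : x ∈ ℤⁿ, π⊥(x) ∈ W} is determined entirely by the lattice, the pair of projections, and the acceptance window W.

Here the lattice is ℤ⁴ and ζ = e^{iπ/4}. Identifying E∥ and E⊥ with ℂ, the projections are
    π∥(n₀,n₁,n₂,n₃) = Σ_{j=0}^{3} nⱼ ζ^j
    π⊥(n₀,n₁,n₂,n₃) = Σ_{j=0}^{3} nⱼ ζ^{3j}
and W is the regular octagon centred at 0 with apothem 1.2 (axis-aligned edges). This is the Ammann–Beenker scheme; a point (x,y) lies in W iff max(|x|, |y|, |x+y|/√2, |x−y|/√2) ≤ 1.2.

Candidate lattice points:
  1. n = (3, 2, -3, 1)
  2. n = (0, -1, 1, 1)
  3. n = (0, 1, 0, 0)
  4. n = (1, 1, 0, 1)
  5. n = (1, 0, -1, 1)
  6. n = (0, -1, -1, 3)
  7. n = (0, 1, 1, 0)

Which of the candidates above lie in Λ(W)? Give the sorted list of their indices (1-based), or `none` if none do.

With ζ = e^{iπ/4} the internal vectors are ζ^0,ζ^3,ζ^6,ζ^9.
#1 (3, 2, -3, 1): internal (2.292893, 5.121320); octagon support 5.242641 vs apothem 1.2 → ∉ W
#2 (0, -1, 1, 1): internal (1.414214, -1.000000); octagon support 1.707107 vs apothem 1.2 → ∉ W
#3 (0, 1, 0, 0): internal (-0.707107, 0.707107); octagon support 1.000000 vs apothem 1.2 → ∈ W
#4 (1, 1, 0, 1): internal (1.000000, 1.414214); octagon support 1.707107 vs apothem 1.2 → ∉ W
#5 (1, 0, -1, 1): internal (1.707107, 1.707107); octagon support 2.414214 vs apothem 1.2 → ∉ W
#6 (0, -1, -1, 3): internal (2.828427, 2.414214); octagon support 3.707107 vs apothem 1.2 → ∉ W
#7 (0, 1, 1, 0): internal (-0.707107, -0.292893); octagon support 0.707107 vs apothem 1.2 → ∈ W

3, 7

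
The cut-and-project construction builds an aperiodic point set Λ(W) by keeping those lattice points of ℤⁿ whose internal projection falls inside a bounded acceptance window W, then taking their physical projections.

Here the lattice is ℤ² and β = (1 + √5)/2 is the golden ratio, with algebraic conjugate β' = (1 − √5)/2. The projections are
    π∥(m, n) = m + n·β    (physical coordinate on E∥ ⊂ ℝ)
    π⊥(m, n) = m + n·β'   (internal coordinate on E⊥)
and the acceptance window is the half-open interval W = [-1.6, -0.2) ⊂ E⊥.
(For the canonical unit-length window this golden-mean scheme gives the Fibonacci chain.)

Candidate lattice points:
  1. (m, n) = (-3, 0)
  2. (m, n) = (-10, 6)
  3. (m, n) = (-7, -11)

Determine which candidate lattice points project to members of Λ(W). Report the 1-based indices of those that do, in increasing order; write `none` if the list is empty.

Compute β' = (1−√5)/2 = -0.618034, so π⊥(m,n) = m -0.618034·n.
#1 (-3,0): internal coord -3 + (0)·β' = -3.000000; -3.000000 ∉ [-1.6, -0.2) → out
#2 (-10,6): internal coord -10 + (6)·β' = -13.708204; -13.708204 ∉ [-1.6, -0.2) → out
#3 (-7,-11): internal coord -7 + (-11)·β' = -0.201626; -0.201626 ∈ [-1.6, -0.2) → IN Λ

3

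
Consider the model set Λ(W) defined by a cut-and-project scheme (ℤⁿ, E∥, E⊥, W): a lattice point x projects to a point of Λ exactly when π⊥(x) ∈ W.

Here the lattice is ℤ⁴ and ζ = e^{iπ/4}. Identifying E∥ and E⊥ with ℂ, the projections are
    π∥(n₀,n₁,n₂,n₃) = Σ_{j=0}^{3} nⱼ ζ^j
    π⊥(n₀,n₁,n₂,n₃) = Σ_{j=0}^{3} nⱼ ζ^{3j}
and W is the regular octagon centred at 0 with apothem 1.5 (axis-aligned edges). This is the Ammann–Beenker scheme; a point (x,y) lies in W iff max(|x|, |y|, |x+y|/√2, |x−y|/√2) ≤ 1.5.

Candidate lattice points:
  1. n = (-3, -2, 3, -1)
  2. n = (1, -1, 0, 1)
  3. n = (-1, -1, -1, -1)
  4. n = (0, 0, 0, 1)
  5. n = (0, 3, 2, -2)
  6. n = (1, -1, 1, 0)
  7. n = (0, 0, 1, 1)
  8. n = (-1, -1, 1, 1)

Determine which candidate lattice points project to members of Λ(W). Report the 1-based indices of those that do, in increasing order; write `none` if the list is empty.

3, 4, 7, 8

π⊥(n) = n₀ + n₁ζ³ + n₂ζ⁶ + n₃ζ⁹ where ζ = e^{iπ/4}.
#1 (-3, -2, 3, -1): internal (-2.292893, -5.121320); octagon support 5.242641 vs apothem 1.5 → ∉ W
#2 (1, -1, 0, 1): internal (2.414214, 0.000000); octagon support 2.414214 vs apothem 1.5 → ∉ W
#3 (-1, -1, -1, -1): internal (-1.000000, -0.414214); octagon support 1.000000 vs apothem 1.5 → ∈ W
#4 (0, 0, 0, 1): internal (0.707107, 0.707107); octagon support 1.000000 vs apothem 1.5 → ∈ W
#5 (0, 3, 2, -2): internal (-3.535534, -1.292893); octagon support 3.535534 vs apothem 1.5 → ∉ W
#6 (1, -1, 1, 0): internal (1.707107, -1.707107); octagon support 2.414214 vs apothem 1.5 → ∉ W
#7 (0, 0, 1, 1): internal (0.707107, -0.292893); octagon support 0.707107 vs apothem 1.5 → ∈ W
#8 (-1, -1, 1, 1): internal (0.414214, -1.000000); octagon support 1.000000 vs apothem 1.5 → ∈ W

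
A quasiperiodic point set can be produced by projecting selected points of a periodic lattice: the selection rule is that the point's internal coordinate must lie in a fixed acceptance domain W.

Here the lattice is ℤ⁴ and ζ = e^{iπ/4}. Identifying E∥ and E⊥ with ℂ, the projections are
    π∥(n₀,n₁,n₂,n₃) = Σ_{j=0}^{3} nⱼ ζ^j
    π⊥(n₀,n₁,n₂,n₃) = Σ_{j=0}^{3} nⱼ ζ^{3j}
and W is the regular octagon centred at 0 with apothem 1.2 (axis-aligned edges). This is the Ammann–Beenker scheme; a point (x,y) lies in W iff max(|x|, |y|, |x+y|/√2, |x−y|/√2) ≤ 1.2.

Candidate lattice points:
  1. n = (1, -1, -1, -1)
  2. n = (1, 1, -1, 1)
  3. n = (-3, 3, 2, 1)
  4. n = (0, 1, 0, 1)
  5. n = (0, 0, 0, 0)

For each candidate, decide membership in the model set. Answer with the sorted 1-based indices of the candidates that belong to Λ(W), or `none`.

1, 5

Internal map: ζ^{3j} for j=0..3 gives (1,0), (−√2/2,√2/2), (0,−1), (√2/2,√2/2).
candidate 1: n = (1, -1, -1, -1) → π⊥ ≈ (+1.0000, -0.4142); max(|x|,|y|,|x±y|/√2) = 1.0000 ≤ 1.2 ⇒ ∈ W
candidate 2: n = (1, 1, -1, 1) → π⊥ ≈ (+1.0000, +2.4142); max(|x|,|y|,|x±y|/√2) = 2.4142 > 1.2 ⇒ ∉ W
candidate 3: n = (-3, 3, 2, 1) → π⊥ ≈ (-4.4142, +0.8284); max(|x|,|y|,|x±y|/√2) = 4.4142 > 1.2 ⇒ ∉ W
candidate 4: n = (0, 1, 0, 1) → π⊥ ≈ (+0.0000, +1.4142); max(|x|,|y|,|x±y|/√2) = 1.4142 > 1.2 ⇒ ∉ W
candidate 5: n = (0, 0, 0, 0) → π⊥ ≈ (+0.0000, +0.0000); max(|x|,|y|,|x±y|/√2) = 0.0000 ≤ 1.2 ⇒ ∈ W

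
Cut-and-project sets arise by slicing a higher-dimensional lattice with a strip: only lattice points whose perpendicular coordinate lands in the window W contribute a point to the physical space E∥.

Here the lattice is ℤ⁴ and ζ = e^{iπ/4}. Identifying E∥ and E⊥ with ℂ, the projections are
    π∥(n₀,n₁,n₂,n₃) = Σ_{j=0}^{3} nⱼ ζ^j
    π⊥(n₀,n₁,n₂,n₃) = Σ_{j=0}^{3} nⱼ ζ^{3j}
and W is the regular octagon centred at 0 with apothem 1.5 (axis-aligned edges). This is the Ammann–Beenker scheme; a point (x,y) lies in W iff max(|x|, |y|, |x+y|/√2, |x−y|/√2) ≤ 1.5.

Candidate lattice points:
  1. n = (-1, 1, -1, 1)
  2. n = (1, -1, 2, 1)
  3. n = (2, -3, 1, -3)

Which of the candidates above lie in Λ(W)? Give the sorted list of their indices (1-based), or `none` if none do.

π⊥(n) = n₀ + n₁ζ³ + n₂ζ⁶ + n₃ζ⁹ where ζ = e^{iπ/4}.
candidate 1: n = (-1, 1, -1, 1) → π⊥ ≈ (-1.0000, +2.4142); max(|x|,|y|,|x±y|/√2) = 2.4142 > 1.5 ⇒ ∉ W
candidate 2: n = (1, -1, 2, 1) → π⊥ ≈ (+2.4142, -2.0000); max(|x|,|y|,|x±y|/√2) = 3.1213 > 1.5 ⇒ ∉ W
candidate 3: n = (2, -3, 1, -3) → π⊥ ≈ (+2.0000, -5.2426); max(|x|,|y|,|x±y|/√2) = 5.2426 > 1.5 ⇒ ∉ W

none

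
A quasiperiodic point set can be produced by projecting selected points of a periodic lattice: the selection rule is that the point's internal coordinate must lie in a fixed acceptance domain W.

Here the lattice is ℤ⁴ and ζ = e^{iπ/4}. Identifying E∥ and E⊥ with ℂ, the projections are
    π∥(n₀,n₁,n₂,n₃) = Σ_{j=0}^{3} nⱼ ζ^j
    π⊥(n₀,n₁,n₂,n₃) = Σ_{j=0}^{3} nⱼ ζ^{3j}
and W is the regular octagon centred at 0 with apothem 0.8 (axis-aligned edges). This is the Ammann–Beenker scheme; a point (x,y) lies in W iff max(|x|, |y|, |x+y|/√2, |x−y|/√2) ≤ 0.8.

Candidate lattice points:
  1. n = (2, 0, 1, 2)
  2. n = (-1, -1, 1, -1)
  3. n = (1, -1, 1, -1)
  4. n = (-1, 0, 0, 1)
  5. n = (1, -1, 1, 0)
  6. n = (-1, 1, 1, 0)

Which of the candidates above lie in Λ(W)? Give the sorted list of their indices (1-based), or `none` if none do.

With ζ = e^{iπ/4} the internal vectors are ζ^0,ζ^3,ζ^6,ζ^9.
candidate 1: n = (2, 0, 1, 2) → π⊥ ≈ (+3.41421, +0.41421); max(|x|,|y|,|x±y|/√2) = 3.41421 > 0.8 ⇒ ∉ W
candidate 2: n = (-1, -1, 1, -1) → π⊥ ≈ (-1.00000, -2.41421); max(|x|,|y|,|x±y|/√2) = 2.41421 > 0.8 ⇒ ∉ W
candidate 3: n = (1, -1, 1, -1) → π⊥ ≈ (+1.00000, -2.41421); max(|x|,|y|,|x±y|/√2) = 2.41421 > 0.8 ⇒ ∉ W
candidate 4: n = (-1, 0, 0, 1) → π⊥ ≈ (-0.29289, +0.70711); max(|x|,|y|,|x±y|/√2) = 0.70711 ≤ 0.8 ⇒ ∈ W
candidate 5: n = (1, -1, 1, 0) → π⊥ ≈ (+1.70711, -1.70711); max(|x|,|y|,|x±y|/√2) = 2.41421 > 0.8 ⇒ ∉ W
candidate 6: n = (-1, 1, 1, 0) → π⊥ ≈ (-1.70711, -0.29289); max(|x|,|y|,|x±y|/√2) = 1.70711 > 0.8 ⇒ ∉ W

4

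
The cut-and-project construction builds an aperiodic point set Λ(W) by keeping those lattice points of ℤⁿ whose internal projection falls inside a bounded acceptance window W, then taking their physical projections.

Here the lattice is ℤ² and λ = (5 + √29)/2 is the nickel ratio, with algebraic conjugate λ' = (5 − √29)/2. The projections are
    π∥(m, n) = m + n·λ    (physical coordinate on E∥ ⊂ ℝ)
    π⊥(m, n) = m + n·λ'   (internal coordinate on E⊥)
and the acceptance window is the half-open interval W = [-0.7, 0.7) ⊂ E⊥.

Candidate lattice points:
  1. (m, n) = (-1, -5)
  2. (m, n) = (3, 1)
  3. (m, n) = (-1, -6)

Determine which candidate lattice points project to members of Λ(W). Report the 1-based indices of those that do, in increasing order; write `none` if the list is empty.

1, 3

Numerically λ ≈ 5.19258 and λ' = −1/λ ≈ -0.19258.
#1 (-1,-5): internal coord -1 + (-5)·λ' = -0.03709; -0.03709 ∈ [-0.7, 0.7) → IN Λ
#2 (3,1): internal coord 3 + (1)·λ' = +2.80742; +2.80742 ∉ [-0.7, 0.7) → out
#3 (-1,-6): internal coord -1 + (-6)·λ' = +0.15549; +0.15549 ∈ [-0.7, 0.7) → IN Λ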